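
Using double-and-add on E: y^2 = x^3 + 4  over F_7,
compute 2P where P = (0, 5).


k = 2 = 10_2 (binary, LSB first: 01)
Double-and-add from P = (0, 5):
  bit 0 = 0: acc unchanged = O
  bit 1 = 1: acc = O + (0, 2) = (0, 2)

2P = (0, 2)


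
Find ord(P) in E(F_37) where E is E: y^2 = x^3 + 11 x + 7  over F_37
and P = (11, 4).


Compute successive multiples of P until we hit O:
  1P = (11, 4)
  2P = (6, 17)
  3P = (9, 13)
  4P = (28, 17)
  5P = (32, 30)
  6P = (3, 20)
  7P = (27, 28)
  8P = (29, 6)
  ... (continuing to 19P)
  19P = O

ord(P) = 19


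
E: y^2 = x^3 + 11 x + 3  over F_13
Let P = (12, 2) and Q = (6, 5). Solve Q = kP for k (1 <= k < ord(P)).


Enumerate multiples of P until we hit Q = (6, 5):
  1P = (12, 2)
  2P = (11, 8)
  3P = (0, 4)
  4P = (5, 12)
  5P = (6, 8)
  6P = (9, 8)
  7P = (9, 5)
  8P = (6, 5)
Match found at i = 8.

k = 8


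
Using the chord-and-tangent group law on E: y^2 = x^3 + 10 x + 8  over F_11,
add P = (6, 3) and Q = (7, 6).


P != Q, so use the chord formula.
s = (y2 - y1) / (x2 - x1) = (3) / (1) mod 11 = 3
x3 = s^2 - x1 - x2 mod 11 = 3^2 - 6 - 7 = 7
y3 = s (x1 - x3) - y1 mod 11 = 3 * (6 - 7) - 3 = 5

P + Q = (7, 5)


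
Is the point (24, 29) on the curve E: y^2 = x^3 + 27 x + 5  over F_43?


Check whether y^2 = x^3 + 27 x + 5 (mod 43) for (x, y) = (24, 29).
LHS: y^2 = 29^2 mod 43 = 24
RHS: x^3 + 27 x + 5 = 24^3 + 27*24 + 5 mod 43 = 29
LHS != RHS

No, not on the curve


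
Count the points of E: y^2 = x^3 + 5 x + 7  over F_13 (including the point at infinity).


For each x in F_13, count y with y^2 = x^3 + 5 x + 7 mod 13:
  x = 1: RHS = 0, y in [0]  -> 1 point(s)
  x = 2: RHS = 12, y in [5, 8]  -> 2 point(s)
  x = 3: RHS = 10, y in [6, 7]  -> 2 point(s)
  x = 4: RHS = 0, y in [0]  -> 1 point(s)
  x = 5: RHS = 1, y in [1, 12]  -> 2 point(s)
  x = 8: RHS = 0, y in [0]  -> 1 point(s)
  x = 9: RHS = 1, y in [1, 12]  -> 2 point(s)
  x = 10: RHS = 4, y in [2, 11]  -> 2 point(s)
  x = 12: RHS = 1, y in [1, 12]  -> 2 point(s)
Affine points: 15. Add the point at infinity: total = 16.

#E(F_13) = 16


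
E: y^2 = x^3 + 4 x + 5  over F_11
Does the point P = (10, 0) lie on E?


Check whether y^2 = x^3 + 4 x + 5 (mod 11) for (x, y) = (10, 0).
LHS: y^2 = 0^2 mod 11 = 0
RHS: x^3 + 4 x + 5 = 10^3 + 4*10 + 5 mod 11 = 0
LHS = RHS

Yes, on the curve


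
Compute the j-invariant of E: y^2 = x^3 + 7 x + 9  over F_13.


Delta = -16(4 a^3 + 27 b^2) mod 13 = 9
-1728 * (4 a)^3 = -1728 * (4*7)^3 mod 13 = 8
j = 8 * 9^(-1) mod 13 = 11

j = 11 (mod 13)


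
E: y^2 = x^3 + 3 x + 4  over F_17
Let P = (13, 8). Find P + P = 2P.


Doubling: s = (3 x1^2 + a) / (2 y1)
s = (3*13^2 + 3) / (2*8) mod 17 = 0
x3 = s^2 - 2 x1 mod 17 = 0^2 - 2*13 = 8
y3 = s (x1 - x3) - y1 mod 17 = 0 * (13 - 8) - 8 = 9

2P = (8, 9)


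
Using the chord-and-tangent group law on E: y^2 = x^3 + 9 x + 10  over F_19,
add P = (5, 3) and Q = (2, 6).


P != Q, so use the chord formula.
s = (y2 - y1) / (x2 - x1) = (3) / (16) mod 19 = 18
x3 = s^2 - x1 - x2 mod 19 = 18^2 - 5 - 2 = 13
y3 = s (x1 - x3) - y1 mod 19 = 18 * (5 - 13) - 3 = 5

P + Q = (13, 5)


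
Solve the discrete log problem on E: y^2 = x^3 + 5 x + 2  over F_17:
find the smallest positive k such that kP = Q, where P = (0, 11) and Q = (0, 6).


Enumerate multiples of P until we hit Q = (0, 6):
  1P = (0, 11)
  2P = (1, 5)
  3P = (1, 12)
  4P = (0, 6)
Match found at i = 4.

k = 4


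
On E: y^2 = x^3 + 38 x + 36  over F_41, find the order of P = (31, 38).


Compute successive multiples of P until we hit O:
  1P = (31, 38)
  2P = (0, 6)
  3P = (35, 24)
  4P = (18, 19)
  5P = (15, 39)
  6P = (32, 21)
  7P = (21, 38)
  8P = (30, 3)
  ... (continuing to 50P)
  50P = O

ord(P) = 50


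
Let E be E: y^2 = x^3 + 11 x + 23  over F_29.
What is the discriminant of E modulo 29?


4 a^3 + 27 b^2 = 4*11^3 + 27*23^2 = 5324 + 14283 = 19607
Delta = -16 * (19607) = -313712
Delta mod 29 = 10

Delta = 10 (mod 29)


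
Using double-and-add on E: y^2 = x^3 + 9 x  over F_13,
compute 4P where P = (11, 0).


k = 4 = 100_2 (binary, LSB first: 001)
Double-and-add from P = (11, 0):
  bit 0 = 0: acc unchanged = O
  bit 1 = 0: acc unchanged = O
  bit 2 = 1: acc = O + O = O

4P = O


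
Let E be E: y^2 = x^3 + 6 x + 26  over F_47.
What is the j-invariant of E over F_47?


Delta = -16(4 a^3 + 27 b^2) mod 47 = 20
-1728 * (4 a)^3 = -1728 * (4*6)^3 mod 47 = 19
j = 19 * 20^(-1) mod 47 = 8

j = 8 (mod 47)


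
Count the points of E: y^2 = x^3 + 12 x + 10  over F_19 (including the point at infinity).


For each x in F_19, count y with y^2 = x^3 + 12 x + 10 mod 19:
  x = 1: RHS = 4, y in [2, 17]  -> 2 point(s)
  x = 2: RHS = 4, y in [2, 17]  -> 2 point(s)
  x = 3: RHS = 16, y in [4, 15]  -> 2 point(s)
  x = 5: RHS = 5, y in [9, 10]  -> 2 point(s)
  x = 7: RHS = 0, y in [0]  -> 1 point(s)
  x = 9: RHS = 11, y in [7, 12]  -> 2 point(s)
  x = 10: RHS = 9, y in [3, 16]  -> 2 point(s)
  x = 12: RHS = 1, y in [1, 18]  -> 2 point(s)
  x = 13: RHS = 7, y in [8, 11]  -> 2 point(s)
  x = 16: RHS = 4, y in [2, 17]  -> 2 point(s)
  x = 17: RHS = 16, y in [4, 15]  -> 2 point(s)
  x = 18: RHS = 16, y in [4, 15]  -> 2 point(s)
Affine points: 23. Add the point at infinity: total = 24.

#E(F_19) = 24


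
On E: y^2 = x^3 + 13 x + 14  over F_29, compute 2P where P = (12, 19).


Doubling: s = (3 x1^2 + a) / (2 y1)
s = (3*12^2 + 13) / (2*19) mod 29 = 14
x3 = s^2 - 2 x1 mod 29 = 14^2 - 2*12 = 27
y3 = s (x1 - x3) - y1 mod 29 = 14 * (12 - 27) - 19 = 3

2P = (27, 3)


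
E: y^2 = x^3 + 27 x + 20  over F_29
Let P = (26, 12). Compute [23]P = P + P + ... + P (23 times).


k = 23 = 10111_2 (binary, LSB first: 11101)
Double-and-add from P = (26, 12):
  bit 0 = 1: acc = O + (26, 12) = (26, 12)
  bit 1 = 1: acc = (26, 12) + (2, 13) = (8, 9)
  bit 2 = 1: acc = (8, 9) + (20, 18) = (7, 28)
  bit 3 = 0: acc unchanged = (7, 28)
  bit 4 = 1: acc = (7, 28) + (18, 4) = (9, 8)

23P = (9, 8)


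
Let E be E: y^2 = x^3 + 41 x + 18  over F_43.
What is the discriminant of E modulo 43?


4 a^3 + 27 b^2 = 4*41^3 + 27*18^2 = 275684 + 8748 = 284432
Delta = -16 * (284432) = -4550912
Delta mod 43 = 36

Delta = 36 (mod 43)


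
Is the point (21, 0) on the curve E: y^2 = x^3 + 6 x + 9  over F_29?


Check whether y^2 = x^3 + 6 x + 9 (mod 29) for (x, y) = (21, 0).
LHS: y^2 = 0^2 mod 29 = 0
RHS: x^3 + 6 x + 9 = 21^3 + 6*21 + 9 mod 29 = 0
LHS = RHS

Yes, on the curve


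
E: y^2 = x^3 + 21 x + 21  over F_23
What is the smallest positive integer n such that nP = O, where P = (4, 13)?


Compute successive multiples of P until we hit O:
  1P = (4, 13)
  2P = (15, 10)
  3P = (17, 1)
  4P = (20, 0)
  5P = (17, 22)
  6P = (15, 13)
  7P = (4, 10)
  8P = O

ord(P) = 8


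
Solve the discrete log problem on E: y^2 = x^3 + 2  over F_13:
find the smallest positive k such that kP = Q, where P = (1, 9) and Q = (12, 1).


Enumerate multiples of P until we hit Q = (12, 1):
  1P = (1, 9)
  2P = (2, 6)
  3P = (6, 6)
  4P = (10, 12)
  5P = (5, 7)
  6P = (4, 12)
  7P = (9, 9)
  8P = (3, 4)
  9P = (12, 12)
  10P = (12, 1)
Match found at i = 10.

k = 10


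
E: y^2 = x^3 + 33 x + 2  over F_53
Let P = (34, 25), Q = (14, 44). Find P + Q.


P != Q, so use the chord formula.
s = (y2 - y1) / (x2 - x1) = (19) / (33) mod 53 = 7
x3 = s^2 - x1 - x2 mod 53 = 7^2 - 34 - 14 = 1
y3 = s (x1 - x3) - y1 mod 53 = 7 * (34 - 1) - 25 = 47

P + Q = (1, 47)


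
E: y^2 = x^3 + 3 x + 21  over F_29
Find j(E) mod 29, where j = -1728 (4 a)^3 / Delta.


Delta = -16(4 a^3 + 27 b^2) mod 29 = 1
-1728 * (4 a)^3 = -1728 * (4*3)^3 mod 29 = 1
j = 1 * 1^(-1) mod 29 = 1

j = 1 (mod 29)


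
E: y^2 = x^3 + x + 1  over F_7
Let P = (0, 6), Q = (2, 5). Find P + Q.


P != Q, so use the chord formula.
s = (y2 - y1) / (x2 - x1) = (6) / (2) mod 7 = 3
x3 = s^2 - x1 - x2 mod 7 = 3^2 - 0 - 2 = 0
y3 = s (x1 - x3) - y1 mod 7 = 3 * (0 - 0) - 6 = 1

P + Q = (0, 1)


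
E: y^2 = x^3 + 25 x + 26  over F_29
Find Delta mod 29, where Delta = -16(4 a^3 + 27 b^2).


4 a^3 + 27 b^2 = 4*25^3 + 27*26^2 = 62500 + 18252 = 80752
Delta = -16 * (80752) = -1292032
Delta mod 29 = 5

Delta = 5 (mod 29)


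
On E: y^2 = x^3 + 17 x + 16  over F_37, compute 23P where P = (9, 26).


k = 23 = 10111_2 (binary, LSB first: 11101)
Double-and-add from P = (9, 26):
  bit 0 = 1: acc = O + (9, 26) = (9, 26)
  bit 1 = 1: acc = (9, 26) + (7, 21) = (18, 7)
  bit 2 = 1: acc = (18, 7) + (14, 1) = (35, 23)
  bit 3 = 0: acc unchanged = (35, 23)
  bit 4 = 1: acc = (35, 23) + (1, 16) = (27, 20)

23P = (27, 20)


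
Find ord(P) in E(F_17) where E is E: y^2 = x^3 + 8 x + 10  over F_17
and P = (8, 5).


Compute successive multiples of P until we hit O:
  1P = (8, 5)
  2P = (10, 6)
  3P = (12, 10)
  4P = (6, 6)
  5P = (16, 16)
  6P = (1, 11)
  7P = (7, 16)
  8P = (4, 2)
  ... (continuing to 22P)
  22P = O

ord(P) = 22


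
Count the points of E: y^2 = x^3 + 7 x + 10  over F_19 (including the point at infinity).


For each x in F_19, count y with y^2 = x^3 + 7 x + 10 mod 19:
  x = 3: RHS = 1, y in [1, 18]  -> 2 point(s)
  x = 4: RHS = 7, y in [8, 11]  -> 2 point(s)
  x = 9: RHS = 4, y in [2, 17]  -> 2 point(s)
  x = 10: RHS = 16, y in [4, 15]  -> 2 point(s)
  x = 12: RHS = 17, y in [6, 13]  -> 2 point(s)
  x = 16: RHS = 0, y in [0]  -> 1 point(s)
  x = 17: RHS = 7, y in [8, 11]  -> 2 point(s)
Affine points: 13. Add the point at infinity: total = 14.

#E(F_19) = 14


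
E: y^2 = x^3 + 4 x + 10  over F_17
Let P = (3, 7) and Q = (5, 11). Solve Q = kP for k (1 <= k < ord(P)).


Enumerate multiples of P until we hit Q = (5, 11):
  1P = (3, 7)
  2P = (12, 1)
  3P = (10, 9)
  4P = (2, 3)
  5P = (11, 12)
  6P = (1, 7)
  7P = (13, 10)
  8P = (5, 6)
  9P = (5, 11)
Match found at i = 9.

k = 9


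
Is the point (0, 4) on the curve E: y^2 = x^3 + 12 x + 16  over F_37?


Check whether y^2 = x^3 + 12 x + 16 (mod 37) for (x, y) = (0, 4).
LHS: y^2 = 4^2 mod 37 = 16
RHS: x^3 + 12 x + 16 = 0^3 + 12*0 + 16 mod 37 = 16
LHS = RHS

Yes, on the curve


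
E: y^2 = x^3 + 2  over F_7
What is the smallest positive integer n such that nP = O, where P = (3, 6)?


Compute successive multiples of P until we hit O:
  1P = (3, 6)
  2P = (3, 1)
  3P = O

ord(P) = 3


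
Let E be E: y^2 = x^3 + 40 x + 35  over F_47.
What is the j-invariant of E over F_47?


Delta = -16(4 a^3 + 27 b^2) mod 47 = 23
-1728 * (4 a)^3 = -1728 * (4*40)^3 mod 47 = 14
j = 14 * 23^(-1) mod 47 = 19

j = 19 (mod 47)


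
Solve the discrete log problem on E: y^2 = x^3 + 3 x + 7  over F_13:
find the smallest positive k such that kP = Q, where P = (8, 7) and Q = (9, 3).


Enumerate multiples of P until we hit Q = (9, 3):
  1P = (8, 7)
  2P = (10, 6)
  3P = (5, 11)
  4P = (9, 3)
Match found at i = 4.

k = 4


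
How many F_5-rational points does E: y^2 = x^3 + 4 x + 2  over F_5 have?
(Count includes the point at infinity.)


For each x in F_5, count y with y^2 = x^3 + 4 x + 2 mod 5:
  x = 3: RHS = 1, y in [1, 4]  -> 2 point(s)
Affine points: 2. Add the point at infinity: total = 3.

#E(F_5) = 3


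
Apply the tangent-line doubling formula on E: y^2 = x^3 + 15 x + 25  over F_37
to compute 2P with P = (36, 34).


Doubling: s = (3 x1^2 + a) / (2 y1)
s = (3*36^2 + 15) / (2*34) mod 37 = 34
x3 = s^2 - 2 x1 mod 37 = 34^2 - 2*36 = 11
y3 = s (x1 - x3) - y1 mod 37 = 34 * (36 - 11) - 34 = 2

2P = (11, 2)


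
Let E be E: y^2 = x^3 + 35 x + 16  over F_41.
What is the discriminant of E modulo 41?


4 a^3 + 27 b^2 = 4*35^3 + 27*16^2 = 171500 + 6912 = 178412
Delta = -16 * (178412) = -2854592
Delta mod 41 = 33

Delta = 33 (mod 41)


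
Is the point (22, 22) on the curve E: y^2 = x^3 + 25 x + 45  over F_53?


Check whether y^2 = x^3 + 25 x + 45 (mod 53) for (x, y) = (22, 22).
LHS: y^2 = 22^2 mod 53 = 7
RHS: x^3 + 25 x + 45 = 22^3 + 25*22 + 45 mod 53 = 7
LHS = RHS

Yes, on the curve


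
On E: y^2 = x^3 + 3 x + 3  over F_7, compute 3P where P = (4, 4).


k = 3 = 11_2 (binary, LSB first: 11)
Double-and-add from P = (4, 4):
  bit 0 = 1: acc = O + (4, 4) = (4, 4)
  bit 1 = 1: acc = (4, 4) + (3, 5) = (1, 0)

3P = (1, 0)


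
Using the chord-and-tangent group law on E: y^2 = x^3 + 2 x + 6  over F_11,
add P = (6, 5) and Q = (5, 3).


P != Q, so use the chord formula.
s = (y2 - y1) / (x2 - x1) = (9) / (10) mod 11 = 2
x3 = s^2 - x1 - x2 mod 11 = 2^2 - 6 - 5 = 4
y3 = s (x1 - x3) - y1 mod 11 = 2 * (6 - 4) - 5 = 10

P + Q = (4, 10)


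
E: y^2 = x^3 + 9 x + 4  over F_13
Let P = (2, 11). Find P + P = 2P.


Doubling: s = (3 x1^2 + a) / (2 y1)
s = (3*2^2 + 9) / (2*11) mod 13 = 11
x3 = s^2 - 2 x1 mod 13 = 11^2 - 2*2 = 0
y3 = s (x1 - x3) - y1 mod 13 = 11 * (2 - 0) - 11 = 11

2P = (0, 11)


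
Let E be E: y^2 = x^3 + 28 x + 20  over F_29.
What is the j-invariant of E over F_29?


Delta = -16(4 a^3 + 27 b^2) mod 29 = 17
-1728 * (4 a)^3 = -1728 * (4*28)^3 mod 29 = 15
j = 15 * 17^(-1) mod 29 = 6

j = 6 (mod 29)


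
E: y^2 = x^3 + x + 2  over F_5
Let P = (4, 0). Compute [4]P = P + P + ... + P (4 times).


k = 4 = 100_2 (binary, LSB first: 001)
Double-and-add from P = (4, 0):
  bit 0 = 0: acc unchanged = O
  bit 1 = 0: acc unchanged = O
  bit 2 = 1: acc = O + O = O

4P = O


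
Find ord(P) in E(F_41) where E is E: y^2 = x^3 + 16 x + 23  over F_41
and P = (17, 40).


Compute successive multiples of P until we hit O:
  1P = (17, 40)
  2P = (5, 33)
  3P = (35, 11)
  4P = (35, 30)
  5P = (5, 8)
  6P = (17, 1)
  7P = O

ord(P) = 7


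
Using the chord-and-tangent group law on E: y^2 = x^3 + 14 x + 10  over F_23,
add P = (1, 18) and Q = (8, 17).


P != Q, so use the chord formula.
s = (y2 - y1) / (x2 - x1) = (22) / (7) mod 23 = 13
x3 = s^2 - x1 - x2 mod 23 = 13^2 - 1 - 8 = 22
y3 = s (x1 - x3) - y1 mod 23 = 13 * (1 - 22) - 18 = 8

P + Q = (22, 8)


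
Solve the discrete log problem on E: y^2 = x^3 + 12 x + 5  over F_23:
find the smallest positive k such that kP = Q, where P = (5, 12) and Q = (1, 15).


Enumerate multiples of P until we hit Q = (1, 15):
  1P = (5, 12)
  2P = (15, 15)
  3P = (7, 15)
  4P = (19, 13)
  5P = (1, 8)
  6P = (18, 21)
  7P = (13, 9)
  8P = (17, 4)
  9P = (4, 18)
  10P = (4, 5)
  11P = (17, 19)
  12P = (13, 14)
  13P = (18, 2)
  14P = (1, 15)
Match found at i = 14.

k = 14


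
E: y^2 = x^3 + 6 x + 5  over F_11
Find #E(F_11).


For each x in F_11, count y with y^2 = x^3 + 6 x + 5 mod 11:
  x = 0: RHS = 5, y in [4, 7]  -> 2 point(s)
  x = 1: RHS = 1, y in [1, 10]  -> 2 point(s)
  x = 2: RHS = 3, y in [5, 6]  -> 2 point(s)
  x = 4: RHS = 5, y in [4, 7]  -> 2 point(s)
  x = 6: RHS = 4, y in [2, 9]  -> 2 point(s)
  x = 7: RHS = 5, y in [4, 7]  -> 2 point(s)
  x = 8: RHS = 4, y in [2, 9]  -> 2 point(s)
  x = 10: RHS = 9, y in [3, 8]  -> 2 point(s)
Affine points: 16. Add the point at infinity: total = 17.

#E(F_11) = 17


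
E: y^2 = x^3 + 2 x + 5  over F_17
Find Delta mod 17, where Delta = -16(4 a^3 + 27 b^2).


4 a^3 + 27 b^2 = 4*2^3 + 27*5^2 = 32 + 675 = 707
Delta = -16 * (707) = -11312
Delta mod 17 = 10

Delta = 10 (mod 17)


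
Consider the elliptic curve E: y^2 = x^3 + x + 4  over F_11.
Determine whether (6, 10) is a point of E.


Check whether y^2 = x^3 + 1 x + 4 (mod 11) for (x, y) = (6, 10).
LHS: y^2 = 10^2 mod 11 = 1
RHS: x^3 + 1 x + 4 = 6^3 + 1*6 + 4 mod 11 = 6
LHS != RHS

No, not on the curve


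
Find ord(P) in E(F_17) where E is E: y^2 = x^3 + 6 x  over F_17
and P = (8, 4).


Compute successive multiples of P until we hit O:
  1P = (8, 4)
  2P = (9, 1)
  3P = (9, 16)
  4P = (8, 13)
  5P = O

ord(P) = 5


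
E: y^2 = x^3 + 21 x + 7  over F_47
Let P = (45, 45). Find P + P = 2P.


Doubling: s = (3 x1^2 + a) / (2 y1)
s = (3*45^2 + 21) / (2*45) mod 47 = 27
x3 = s^2 - 2 x1 mod 47 = 27^2 - 2*45 = 28
y3 = s (x1 - x3) - y1 mod 47 = 27 * (45 - 28) - 45 = 38

2P = (28, 38)


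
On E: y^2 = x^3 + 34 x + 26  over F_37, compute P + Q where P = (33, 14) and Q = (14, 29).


P != Q, so use the chord formula.
s = (y2 - y1) / (x2 - x1) = (15) / (18) mod 37 = 7
x3 = s^2 - x1 - x2 mod 37 = 7^2 - 33 - 14 = 2
y3 = s (x1 - x3) - y1 mod 37 = 7 * (33 - 2) - 14 = 18

P + Q = (2, 18)


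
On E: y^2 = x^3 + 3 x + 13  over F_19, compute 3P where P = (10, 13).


k = 3 = 11_2 (binary, LSB first: 11)
Double-and-add from P = (10, 13):
  bit 0 = 1: acc = O + (10, 13) = (10, 13)
  bit 1 = 1: acc = (10, 13) + (6, 0) = (10, 6)

3P = (10, 6)


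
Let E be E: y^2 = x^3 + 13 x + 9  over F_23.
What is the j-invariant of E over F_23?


Delta = -16(4 a^3 + 27 b^2) mod 23 = 5
-1728 * (4 a)^3 = -1728 * (4*13)^3 mod 23 = 19
j = 19 * 5^(-1) mod 23 = 13

j = 13 (mod 23)


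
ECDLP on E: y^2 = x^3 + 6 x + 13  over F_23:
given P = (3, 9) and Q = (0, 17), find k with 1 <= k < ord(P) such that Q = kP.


Enumerate multiples of P until we hit Q = (0, 17):
  1P = (3, 9)
  2P = (21, 4)
  3P = (0, 17)
Match found at i = 3.

k = 3


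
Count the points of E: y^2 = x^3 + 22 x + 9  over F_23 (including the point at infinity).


For each x in F_23, count y with y^2 = x^3 + 22 x + 9 mod 23:
  x = 0: RHS = 9, y in [3, 20]  -> 2 point(s)
  x = 1: RHS = 9, y in [3, 20]  -> 2 point(s)
  x = 4: RHS = 0, y in [0]  -> 1 point(s)
  x = 6: RHS = 12, y in [9, 14]  -> 2 point(s)
  x = 7: RHS = 0, y in [0]  -> 1 point(s)
  x = 9: RHS = 16, y in [4, 19]  -> 2 point(s)
  x = 11: RHS = 18, y in [8, 15]  -> 2 point(s)
  x = 12: RHS = 0, y in [0]  -> 1 point(s)
  x = 13: RHS = 8, y in [10, 13]  -> 2 point(s)
  x = 14: RHS = 2, y in [5, 18]  -> 2 point(s)
  x = 16: RHS = 18, y in [8, 15]  -> 2 point(s)
  x = 17: RHS = 6, y in [11, 12]  -> 2 point(s)
  x = 18: RHS = 4, y in [2, 21]  -> 2 point(s)
  x = 19: RHS = 18, y in [8, 15]  -> 2 point(s)
  x = 20: RHS = 8, y in [10, 13]  -> 2 point(s)
  x = 21: RHS = 3, y in [7, 16]  -> 2 point(s)
  x = 22: RHS = 9, y in [3, 20]  -> 2 point(s)
Affine points: 31. Add the point at infinity: total = 32.

#E(F_23) = 32


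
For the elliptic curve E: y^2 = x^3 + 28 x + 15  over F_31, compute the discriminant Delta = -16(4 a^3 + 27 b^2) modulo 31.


4 a^3 + 27 b^2 = 4*28^3 + 27*15^2 = 87808 + 6075 = 93883
Delta = -16 * (93883) = -1502128
Delta mod 31 = 8

Delta = 8 (mod 31)


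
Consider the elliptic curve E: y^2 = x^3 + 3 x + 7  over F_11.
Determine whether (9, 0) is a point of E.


Check whether y^2 = x^3 + 3 x + 7 (mod 11) for (x, y) = (9, 0).
LHS: y^2 = 0^2 mod 11 = 0
RHS: x^3 + 3 x + 7 = 9^3 + 3*9 + 7 mod 11 = 4
LHS != RHS

No, not on the curve


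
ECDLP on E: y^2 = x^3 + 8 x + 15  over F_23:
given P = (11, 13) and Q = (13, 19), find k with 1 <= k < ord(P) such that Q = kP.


Enumerate multiples of P until we hit Q = (13, 19):
  1P = (11, 13)
  2P = (2, 19)
  3P = (13, 19)
Match found at i = 3.

k = 3


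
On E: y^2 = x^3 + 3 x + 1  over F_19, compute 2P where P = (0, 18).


k = 2 = 10_2 (binary, LSB first: 01)
Double-and-add from P = (0, 18):
  bit 0 = 0: acc unchanged = O
  bit 1 = 1: acc = O + (7, 2) = (7, 2)

2P = (7, 2)


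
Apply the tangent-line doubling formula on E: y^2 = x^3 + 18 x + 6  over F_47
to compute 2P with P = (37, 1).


Doubling: s = (3 x1^2 + a) / (2 y1)
s = (3*37^2 + 18) / (2*1) mod 47 = 18
x3 = s^2 - 2 x1 mod 47 = 18^2 - 2*37 = 15
y3 = s (x1 - x3) - y1 mod 47 = 18 * (37 - 15) - 1 = 19

2P = (15, 19)


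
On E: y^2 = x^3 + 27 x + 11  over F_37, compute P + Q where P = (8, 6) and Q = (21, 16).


P != Q, so use the chord formula.
s = (y2 - y1) / (x2 - x1) = (10) / (13) mod 37 = 15
x3 = s^2 - x1 - x2 mod 37 = 15^2 - 8 - 21 = 11
y3 = s (x1 - x3) - y1 mod 37 = 15 * (8 - 11) - 6 = 23

P + Q = (11, 23)


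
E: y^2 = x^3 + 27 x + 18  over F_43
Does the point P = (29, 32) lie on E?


Check whether y^2 = x^3 + 27 x + 18 (mod 43) for (x, y) = (29, 32).
LHS: y^2 = 32^2 mod 43 = 35
RHS: x^3 + 27 x + 18 = 29^3 + 27*29 + 18 mod 43 = 35
LHS = RHS

Yes, on the curve


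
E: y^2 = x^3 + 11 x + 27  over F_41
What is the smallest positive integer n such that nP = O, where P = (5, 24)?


Compute successive multiples of P until we hit O:
  1P = (5, 24)
  2P = (33, 1)
  3P = (35, 27)
  4P = (17, 24)
  5P = (19, 17)
  6P = (7, 18)
  7P = (38, 34)
  8P = (38, 7)
  ... (continuing to 15P)
  15P = O

ord(P) = 15


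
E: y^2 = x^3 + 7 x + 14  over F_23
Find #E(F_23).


For each x in F_23, count y with y^2 = x^3 + 7 x + 14 mod 23:
  x = 2: RHS = 13, y in [6, 17]  -> 2 point(s)
  x = 3: RHS = 16, y in [4, 19]  -> 2 point(s)
  x = 5: RHS = 13, y in [6, 17]  -> 2 point(s)
  x = 9: RHS = 1, y in [1, 22]  -> 2 point(s)
  x = 10: RHS = 3, y in [7, 16]  -> 2 point(s)
  x = 12: RHS = 9, y in [3, 20]  -> 2 point(s)
  x = 13: RHS = 2, y in [5, 18]  -> 2 point(s)
  x = 14: RHS = 4, y in [2, 21]  -> 2 point(s)
  x = 16: RHS = 13, y in [6, 17]  -> 2 point(s)
  x = 17: RHS = 9, y in [3, 20]  -> 2 point(s)
  x = 20: RHS = 12, y in [9, 14]  -> 2 point(s)
  x = 22: RHS = 6, y in [11, 12]  -> 2 point(s)
Affine points: 24. Add the point at infinity: total = 25.

#E(F_23) = 25


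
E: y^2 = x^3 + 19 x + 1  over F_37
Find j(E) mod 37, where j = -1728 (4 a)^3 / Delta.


Delta = -16(4 a^3 + 27 b^2) mod 37 = 4
-1728 * (4 a)^3 = -1728 * (4*19)^3 mod 37 = 14
j = 14 * 4^(-1) mod 37 = 22

j = 22 (mod 37)


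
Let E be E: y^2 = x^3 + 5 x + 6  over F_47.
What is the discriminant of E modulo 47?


4 a^3 + 27 b^2 = 4*5^3 + 27*6^2 = 500 + 972 = 1472
Delta = -16 * (1472) = -23552
Delta mod 47 = 42

Delta = 42 (mod 47)


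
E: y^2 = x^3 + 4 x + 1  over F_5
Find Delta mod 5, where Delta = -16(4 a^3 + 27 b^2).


4 a^3 + 27 b^2 = 4*4^3 + 27*1^2 = 256 + 27 = 283
Delta = -16 * (283) = -4528
Delta mod 5 = 2

Delta = 2 (mod 5)


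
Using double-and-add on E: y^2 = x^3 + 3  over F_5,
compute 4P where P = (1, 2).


k = 4 = 100_2 (binary, LSB first: 001)
Double-and-add from P = (1, 2):
  bit 0 = 0: acc unchanged = O
  bit 1 = 0: acc unchanged = O
  bit 2 = 1: acc = O + (2, 4) = (2, 4)

4P = (2, 4)


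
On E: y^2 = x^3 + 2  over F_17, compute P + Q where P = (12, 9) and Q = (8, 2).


P != Q, so use the chord formula.
s = (y2 - y1) / (x2 - x1) = (10) / (13) mod 17 = 6
x3 = s^2 - x1 - x2 mod 17 = 6^2 - 12 - 8 = 16
y3 = s (x1 - x3) - y1 mod 17 = 6 * (12 - 16) - 9 = 1

P + Q = (16, 1)


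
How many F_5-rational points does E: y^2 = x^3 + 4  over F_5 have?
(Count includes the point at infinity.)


For each x in F_5, count y with y^2 = x^3 + 0 x + 4 mod 5:
  x = 0: RHS = 4, y in [2, 3]  -> 2 point(s)
  x = 1: RHS = 0, y in [0]  -> 1 point(s)
  x = 3: RHS = 1, y in [1, 4]  -> 2 point(s)
Affine points: 5. Add the point at infinity: total = 6.

#E(F_5) = 6


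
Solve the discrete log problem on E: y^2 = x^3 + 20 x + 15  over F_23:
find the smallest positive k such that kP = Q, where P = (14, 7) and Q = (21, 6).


Enumerate multiples of P until we hit Q = (21, 6):
  1P = (14, 7)
  2P = (11, 5)
  3P = (1, 17)
  4P = (9, 21)
  5P = (6, 12)
  6P = (21, 6)
Match found at i = 6.

k = 6


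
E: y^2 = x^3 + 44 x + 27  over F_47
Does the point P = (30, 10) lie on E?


Check whether y^2 = x^3 + 44 x + 27 (mod 47) for (x, y) = (30, 10).
LHS: y^2 = 10^2 mod 47 = 6
RHS: x^3 + 44 x + 27 = 30^3 + 44*30 + 27 mod 47 = 6
LHS = RHS

Yes, on the curve


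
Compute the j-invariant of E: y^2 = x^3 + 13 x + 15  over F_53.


Delta = -16(4 a^3 + 27 b^2) mod 53 = 3
-1728 * (4 a)^3 = -1728 * (4*13)^3 mod 53 = 32
j = 32 * 3^(-1) mod 53 = 46

j = 46 (mod 53)


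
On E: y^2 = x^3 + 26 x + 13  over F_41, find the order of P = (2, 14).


Compute successive multiples of P until we hit O:
  1P = (2, 14)
  2P = (6, 4)
  3P = (29, 33)
  4P = (20, 28)
  5P = (11, 20)
  6P = (33, 20)
  7P = (8, 6)
  8P = (10, 24)
  ... (continuing to 51P)
  51P = O

ord(P) = 51


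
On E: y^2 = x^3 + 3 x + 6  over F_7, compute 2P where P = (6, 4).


Doubling: s = (3 x1^2 + a) / (2 y1)
s = (3*6^2 + 3) / (2*4) mod 7 = 6
x3 = s^2 - 2 x1 mod 7 = 6^2 - 2*6 = 3
y3 = s (x1 - x3) - y1 mod 7 = 6 * (6 - 3) - 4 = 0

2P = (3, 0)


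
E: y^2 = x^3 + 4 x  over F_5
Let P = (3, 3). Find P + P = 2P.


Doubling: s = (3 x1^2 + a) / (2 y1)
s = (3*3^2 + 4) / (2*3) mod 5 = 1
x3 = s^2 - 2 x1 mod 5 = 1^2 - 2*3 = 0
y3 = s (x1 - x3) - y1 mod 5 = 1 * (3 - 0) - 3 = 0

2P = (0, 0)


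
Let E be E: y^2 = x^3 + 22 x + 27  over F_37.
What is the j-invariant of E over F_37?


Delta = -16(4 a^3 + 27 b^2) mod 37 = 10
-1728 * (4 a)^3 = -1728 * (4*22)^3 mod 37 = 29
j = 29 * 10^(-1) mod 37 = 14

j = 14 (mod 37)


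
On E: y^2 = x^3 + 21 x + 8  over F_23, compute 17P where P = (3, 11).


k = 17 = 10001_2 (binary, LSB first: 10001)
Double-and-add from P = (3, 11):
  bit 0 = 1: acc = O + (3, 11) = (3, 11)
  bit 1 = 0: acc unchanged = (3, 11)
  bit 2 = 0: acc unchanged = (3, 11)
  bit 3 = 0: acc unchanged = (3, 11)
  bit 4 = 1: acc = (3, 11) + (11, 11) = (9, 12)

17P = (9, 12)


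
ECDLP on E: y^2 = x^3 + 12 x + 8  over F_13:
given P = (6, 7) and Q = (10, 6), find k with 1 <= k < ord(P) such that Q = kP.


Enumerate multiples of P until we hit Q = (10, 6):
  1P = (6, 7)
  2P = (10, 7)
  3P = (10, 6)
Match found at i = 3.

k = 3


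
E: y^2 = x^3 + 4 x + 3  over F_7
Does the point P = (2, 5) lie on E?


Check whether y^2 = x^3 + 4 x + 3 (mod 7) for (x, y) = (2, 5).
LHS: y^2 = 5^2 mod 7 = 4
RHS: x^3 + 4 x + 3 = 2^3 + 4*2 + 3 mod 7 = 5
LHS != RHS

No, not on the curve


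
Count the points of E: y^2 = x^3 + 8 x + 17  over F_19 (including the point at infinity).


For each x in F_19, count y with y^2 = x^3 + 8 x + 17 mod 19:
  x = 0: RHS = 17, y in [6, 13]  -> 2 point(s)
  x = 1: RHS = 7, y in [8, 11]  -> 2 point(s)
  x = 3: RHS = 11, y in [7, 12]  -> 2 point(s)
  x = 5: RHS = 11, y in [7, 12]  -> 2 point(s)
  x = 7: RHS = 17, y in [6, 13]  -> 2 point(s)
  x = 8: RHS = 4, y in [2, 17]  -> 2 point(s)
  x = 9: RHS = 1, y in [1, 18]  -> 2 point(s)
  x = 11: RHS = 11, y in [7, 12]  -> 2 point(s)
  x = 12: RHS = 17, y in [6, 13]  -> 2 point(s)
  x = 13: RHS = 0, y in [0]  -> 1 point(s)
  x = 14: RHS = 4, y in [2, 17]  -> 2 point(s)
  x = 15: RHS = 16, y in [4, 15]  -> 2 point(s)
  x = 16: RHS = 4, y in [2, 17]  -> 2 point(s)
Affine points: 25. Add the point at infinity: total = 26.

#E(F_19) = 26


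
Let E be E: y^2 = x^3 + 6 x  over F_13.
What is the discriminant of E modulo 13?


4 a^3 + 27 b^2 = 4*6^3 + 27*0^2 = 864 + 0 = 864
Delta = -16 * (864) = -13824
Delta mod 13 = 8

Delta = 8 (mod 13)


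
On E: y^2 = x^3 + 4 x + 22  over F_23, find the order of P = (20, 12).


Compute successive multiples of P until we hit O:
  1P = (20, 12)
  2P = (1, 2)
  3P = (14, 19)
  4P = (14, 4)
  5P = (1, 21)
  6P = (20, 11)
  7P = O

ord(P) = 7


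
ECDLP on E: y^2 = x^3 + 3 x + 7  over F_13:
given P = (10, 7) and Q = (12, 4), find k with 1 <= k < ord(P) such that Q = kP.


Enumerate multiples of P until we hit Q = (12, 4):
  1P = (10, 7)
  2P = (9, 10)
  3P = (3, 11)
  4P = (12, 9)
  5P = (5, 11)
  6P = (8, 7)
  7P = (8, 6)
  8P = (5, 2)
  9P = (12, 4)
Match found at i = 9.

k = 9


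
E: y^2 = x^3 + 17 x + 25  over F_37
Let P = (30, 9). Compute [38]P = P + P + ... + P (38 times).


k = 38 = 100110_2 (binary, LSB first: 011001)
Double-and-add from P = (30, 9):
  bit 0 = 0: acc unchanged = O
  bit 1 = 1: acc = O + (2, 20) = (2, 20)
  bit 2 = 1: acc = (2, 20) + (36, 9) = (33, 2)
  bit 3 = 0: acc unchanged = (33, 2)
  bit 4 = 0: acc unchanged = (33, 2)
  bit 5 = 1: acc = (33, 2) + (4, 3) = (11, 10)

38P = (11, 10)


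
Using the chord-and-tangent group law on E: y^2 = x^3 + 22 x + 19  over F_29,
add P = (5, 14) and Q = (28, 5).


P != Q, so use the chord formula.
s = (y2 - y1) / (x2 - x1) = (20) / (23) mod 29 = 16
x3 = s^2 - x1 - x2 mod 29 = 16^2 - 5 - 28 = 20
y3 = s (x1 - x3) - y1 mod 29 = 16 * (5 - 20) - 14 = 7

P + Q = (20, 7)


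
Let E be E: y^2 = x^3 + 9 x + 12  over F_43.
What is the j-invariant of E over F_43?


Delta = -16(4 a^3 + 27 b^2) mod 43 = 12
-1728 * (4 a)^3 = -1728 * (4*9)^3 mod 43 = 35
j = 35 * 12^(-1) mod 43 = 28

j = 28 (mod 43)


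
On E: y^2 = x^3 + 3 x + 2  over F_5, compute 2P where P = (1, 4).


Doubling: s = (3 x1^2 + a) / (2 y1)
s = (3*1^2 + 3) / (2*4) mod 5 = 2
x3 = s^2 - 2 x1 mod 5 = 2^2 - 2*1 = 2
y3 = s (x1 - x3) - y1 mod 5 = 2 * (1 - 2) - 4 = 4

2P = (2, 4)


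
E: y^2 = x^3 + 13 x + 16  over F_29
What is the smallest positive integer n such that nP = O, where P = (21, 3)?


Compute successive multiples of P until we hit O:
  1P = (21, 3)
  2P = (0, 4)
  3P = (13, 27)
  4P = (4, 4)
  5P = (3, 13)
  6P = (25, 25)
  7P = (6, 7)
  8P = (8, 9)
  ... (continuing to 24P)
  24P = O

ord(P) = 24


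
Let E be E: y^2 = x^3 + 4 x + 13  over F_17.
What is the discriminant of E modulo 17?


4 a^3 + 27 b^2 = 4*4^3 + 27*13^2 = 256 + 4563 = 4819
Delta = -16 * (4819) = -77104
Delta mod 17 = 8

Delta = 8 (mod 17)


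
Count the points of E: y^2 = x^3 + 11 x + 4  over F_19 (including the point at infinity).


For each x in F_19, count y with y^2 = x^3 + 11 x + 4 mod 19:
  x = 0: RHS = 4, y in [2, 17]  -> 2 point(s)
  x = 1: RHS = 16, y in [4, 15]  -> 2 point(s)
  x = 3: RHS = 7, y in [8, 11]  -> 2 point(s)
  x = 4: RHS = 17, y in [6, 13]  -> 2 point(s)
  x = 6: RHS = 1, y in [1, 18]  -> 2 point(s)
  x = 7: RHS = 6, y in [5, 14]  -> 2 point(s)
  x = 13: RHS = 7, y in [8, 11]  -> 2 point(s)
  x = 16: RHS = 1, y in [1, 18]  -> 2 point(s)
  x = 18: RHS = 11, y in [7, 12]  -> 2 point(s)
Affine points: 18. Add the point at infinity: total = 19.

#E(F_19) = 19


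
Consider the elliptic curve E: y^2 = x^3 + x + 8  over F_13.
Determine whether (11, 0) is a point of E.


Check whether y^2 = x^3 + 1 x + 8 (mod 13) for (x, y) = (11, 0).
LHS: y^2 = 0^2 mod 13 = 0
RHS: x^3 + 1 x + 8 = 11^3 + 1*11 + 8 mod 13 = 11
LHS != RHS

No, not on the curve


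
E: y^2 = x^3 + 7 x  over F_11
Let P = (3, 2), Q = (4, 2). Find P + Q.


P != Q, so use the chord formula.
s = (y2 - y1) / (x2 - x1) = (0) / (1) mod 11 = 0
x3 = s^2 - x1 - x2 mod 11 = 0^2 - 3 - 4 = 4
y3 = s (x1 - x3) - y1 mod 11 = 0 * (3 - 4) - 2 = 9

P + Q = (4, 9)


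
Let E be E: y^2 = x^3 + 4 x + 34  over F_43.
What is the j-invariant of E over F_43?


Delta = -16(4 a^3 + 27 b^2) mod 43 = 42
-1728 * (4 a)^3 = -1728 * (4*4)^3 mod 43 = 41
j = 41 * 42^(-1) mod 43 = 2

j = 2 (mod 43)


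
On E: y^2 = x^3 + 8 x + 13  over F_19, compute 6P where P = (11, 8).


k = 6 = 110_2 (binary, LSB first: 011)
Double-and-add from P = (11, 8):
  bit 0 = 0: acc unchanged = O
  bit 1 = 1: acc = O + (6, 7) = (6, 7)
  bit 2 = 1: acc = (6, 7) + (14, 0) = (6, 12)

6P = (6, 12)


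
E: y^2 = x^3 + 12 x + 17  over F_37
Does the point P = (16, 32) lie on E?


Check whether y^2 = x^3 + 12 x + 17 (mod 37) for (x, y) = (16, 32).
LHS: y^2 = 32^2 mod 37 = 25
RHS: x^3 + 12 x + 17 = 16^3 + 12*16 + 17 mod 37 = 13
LHS != RHS

No, not on the curve


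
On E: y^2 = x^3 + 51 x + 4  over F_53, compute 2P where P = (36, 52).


Doubling: s = (3 x1^2 + a) / (2 y1)
s = (3*36^2 + 51) / (2*52) mod 53 = 18
x3 = s^2 - 2 x1 mod 53 = 18^2 - 2*36 = 40
y3 = s (x1 - x3) - y1 mod 53 = 18 * (36 - 40) - 52 = 35

2P = (40, 35)


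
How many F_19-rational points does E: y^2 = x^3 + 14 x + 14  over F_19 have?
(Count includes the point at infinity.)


For each x in F_19, count y with y^2 = x^3 + 14 x + 14 mod 19:
  x = 3: RHS = 7, y in [8, 11]  -> 2 point(s)
  x = 4: RHS = 1, y in [1, 18]  -> 2 point(s)
  x = 5: RHS = 0, y in [0]  -> 1 point(s)
  x = 8: RHS = 11, y in [7, 12]  -> 2 point(s)
  x = 11: RHS = 17, y in [6, 13]  -> 2 point(s)
  x = 14: RHS = 9, y in [3, 16]  -> 2 point(s)
  x = 17: RHS = 16, y in [4, 15]  -> 2 point(s)
Affine points: 13. Add the point at infinity: total = 14.

#E(F_19) = 14


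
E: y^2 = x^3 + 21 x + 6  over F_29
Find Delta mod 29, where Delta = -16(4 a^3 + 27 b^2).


4 a^3 + 27 b^2 = 4*21^3 + 27*6^2 = 37044 + 972 = 38016
Delta = -16 * (38016) = -608256
Delta mod 29 = 19

Delta = 19 (mod 29)


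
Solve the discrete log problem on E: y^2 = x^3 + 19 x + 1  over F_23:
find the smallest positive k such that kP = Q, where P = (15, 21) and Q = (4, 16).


Enumerate multiples of P until we hit Q = (4, 16):
  1P = (15, 21)
  2P = (17, 4)
  3P = (0, 1)
  4P = (20, 3)
  5P = (12, 5)
  6P = (4, 7)
  7P = (6, 3)
  8P = (6, 20)
  9P = (4, 16)
Match found at i = 9.

k = 9


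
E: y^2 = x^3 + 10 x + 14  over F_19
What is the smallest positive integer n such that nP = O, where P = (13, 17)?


Compute successive multiples of P until we hit O:
  1P = (13, 17)
  2P = (13, 2)
  3P = O

ord(P) = 3


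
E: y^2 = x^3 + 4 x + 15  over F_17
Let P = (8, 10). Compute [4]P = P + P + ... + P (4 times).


k = 4 = 100_2 (binary, LSB first: 001)
Double-and-add from P = (8, 10):
  bit 0 = 0: acc unchanged = O
  bit 1 = 0: acc unchanged = O
  bit 2 = 1: acc = O + (15, 4) = (15, 4)

4P = (15, 4)


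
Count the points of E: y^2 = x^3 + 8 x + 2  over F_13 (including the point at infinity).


For each x in F_13, count y with y^2 = x^3 + 8 x + 2 mod 13:
  x = 2: RHS = 0, y in [0]  -> 1 point(s)
  x = 3: RHS = 1, y in [1, 12]  -> 2 point(s)
  x = 9: RHS = 10, y in [6, 7]  -> 2 point(s)
  x = 10: RHS = 3, y in [4, 9]  -> 2 point(s)
  x = 11: RHS = 4, y in [2, 11]  -> 2 point(s)
Affine points: 9. Add the point at infinity: total = 10.

#E(F_13) = 10


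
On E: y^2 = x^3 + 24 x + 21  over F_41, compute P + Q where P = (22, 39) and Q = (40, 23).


P != Q, so use the chord formula.
s = (y2 - y1) / (x2 - x1) = (25) / (18) mod 41 = 31
x3 = s^2 - x1 - x2 mod 41 = 31^2 - 22 - 40 = 38
y3 = s (x1 - x3) - y1 mod 41 = 31 * (22 - 38) - 39 = 39

P + Q = (38, 39)


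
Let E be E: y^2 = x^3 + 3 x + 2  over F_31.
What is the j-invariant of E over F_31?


Delta = -16(4 a^3 + 27 b^2) mod 31 = 16
-1728 * (4 a)^3 = -1728 * (4*3)^3 mod 31 = 29
j = 29 * 16^(-1) mod 31 = 27

j = 27 (mod 31)


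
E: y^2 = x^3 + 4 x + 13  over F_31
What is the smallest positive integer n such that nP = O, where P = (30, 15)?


Compute successive multiples of P until we hit O:
  1P = (30, 15)
  2P = (20, 8)
  3P = (19, 2)
  4P = (29, 20)
  5P = (28, 6)
  6P = (1, 7)
  7P = (16, 22)
  8P = (24, 13)
  ... (continuing to 22P)
  22P = O

ord(P) = 22


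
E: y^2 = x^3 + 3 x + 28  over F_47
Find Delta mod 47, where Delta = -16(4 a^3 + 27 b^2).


4 a^3 + 27 b^2 = 4*3^3 + 27*28^2 = 108 + 21168 = 21276
Delta = -16 * (21276) = -340416
Delta mod 47 = 5

Delta = 5 (mod 47)


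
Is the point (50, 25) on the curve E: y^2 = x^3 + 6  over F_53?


Check whether y^2 = x^3 + 0 x + 6 (mod 53) for (x, y) = (50, 25).
LHS: y^2 = 25^2 mod 53 = 42
RHS: x^3 + 0 x + 6 = 50^3 + 0*50 + 6 mod 53 = 32
LHS != RHS

No, not on the curve


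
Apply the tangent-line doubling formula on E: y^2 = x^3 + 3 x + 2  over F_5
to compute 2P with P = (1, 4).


Doubling: s = (3 x1^2 + a) / (2 y1)
s = (3*1^2 + 3) / (2*4) mod 5 = 2
x3 = s^2 - 2 x1 mod 5 = 2^2 - 2*1 = 2
y3 = s (x1 - x3) - y1 mod 5 = 2 * (1 - 2) - 4 = 4

2P = (2, 4)


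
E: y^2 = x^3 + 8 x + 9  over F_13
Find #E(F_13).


For each x in F_13, count y with y^2 = x^3 + 8 x + 9 mod 13:
  x = 0: RHS = 9, y in [3, 10]  -> 2 point(s)
  x = 4: RHS = 1, y in [1, 12]  -> 2 point(s)
  x = 6: RHS = 0, y in [0]  -> 1 point(s)
  x = 8: RHS = 0, y in [0]  -> 1 point(s)
  x = 9: RHS = 4, y in [2, 11]  -> 2 point(s)
  x = 10: RHS = 10, y in [6, 7]  -> 2 point(s)
  x = 12: RHS = 0, y in [0]  -> 1 point(s)
Affine points: 11. Add the point at infinity: total = 12.

#E(F_13) = 12


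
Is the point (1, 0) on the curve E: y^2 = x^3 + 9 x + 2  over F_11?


Check whether y^2 = x^3 + 9 x + 2 (mod 11) for (x, y) = (1, 0).
LHS: y^2 = 0^2 mod 11 = 0
RHS: x^3 + 9 x + 2 = 1^3 + 9*1 + 2 mod 11 = 1
LHS != RHS

No, not on the curve


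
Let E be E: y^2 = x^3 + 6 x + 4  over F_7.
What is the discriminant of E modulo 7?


4 a^3 + 27 b^2 = 4*6^3 + 27*4^2 = 864 + 432 = 1296
Delta = -16 * (1296) = -20736
Delta mod 7 = 5

Delta = 5 (mod 7)


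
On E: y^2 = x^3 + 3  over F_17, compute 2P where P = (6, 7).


Doubling: s = (3 x1^2 + a) / (2 y1)
s = (3*6^2 + 0) / (2*7) mod 17 = 15
x3 = s^2 - 2 x1 mod 17 = 15^2 - 2*6 = 9
y3 = s (x1 - x3) - y1 mod 17 = 15 * (6 - 9) - 7 = 16

2P = (9, 16)


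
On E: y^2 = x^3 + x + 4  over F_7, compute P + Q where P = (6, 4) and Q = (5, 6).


P != Q, so use the chord formula.
s = (y2 - y1) / (x2 - x1) = (2) / (6) mod 7 = 5
x3 = s^2 - x1 - x2 mod 7 = 5^2 - 6 - 5 = 0
y3 = s (x1 - x3) - y1 mod 7 = 5 * (6 - 0) - 4 = 5

P + Q = (0, 5)


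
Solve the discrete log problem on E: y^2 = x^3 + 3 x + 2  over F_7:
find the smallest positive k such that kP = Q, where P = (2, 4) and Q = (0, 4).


Enumerate multiples of P until we hit Q = (0, 4):
  1P = (2, 4)
  2P = (4, 1)
  3P = (5, 4)
  4P = (0, 3)
  5P = (0, 4)
Match found at i = 5.

k = 5


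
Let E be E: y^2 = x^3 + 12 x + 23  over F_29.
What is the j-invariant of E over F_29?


Delta = -16(4 a^3 + 27 b^2) mod 29 = 6
-1728 * (4 a)^3 = -1728 * (4*12)^3 mod 29 = 6
j = 6 * 6^(-1) mod 29 = 1

j = 1 (mod 29)


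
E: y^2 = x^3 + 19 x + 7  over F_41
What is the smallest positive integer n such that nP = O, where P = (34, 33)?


Compute successive multiples of P until we hit O:
  1P = (34, 33)
  2P = (39, 24)
  3P = (27, 20)
  4P = (37, 20)
  5P = (7, 14)
  6P = (10, 34)
  7P = (18, 21)
  8P = (28, 33)
  ... (continuing to 51P)
  51P = O

ord(P) = 51


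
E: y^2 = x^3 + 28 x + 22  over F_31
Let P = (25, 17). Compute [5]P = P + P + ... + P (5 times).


k = 5 = 101_2 (binary, LSB first: 101)
Double-and-add from P = (25, 17):
  bit 0 = 1: acc = O + (25, 17) = (25, 17)
  bit 1 = 0: acc unchanged = (25, 17)
  bit 2 = 1: acc = (25, 17) + (11, 7) = (5, 15)

5P = (5, 15)


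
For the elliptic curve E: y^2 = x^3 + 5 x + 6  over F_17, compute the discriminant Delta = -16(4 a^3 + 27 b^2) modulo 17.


4 a^3 + 27 b^2 = 4*5^3 + 27*6^2 = 500 + 972 = 1472
Delta = -16 * (1472) = -23552
Delta mod 17 = 10

Delta = 10 (mod 17)


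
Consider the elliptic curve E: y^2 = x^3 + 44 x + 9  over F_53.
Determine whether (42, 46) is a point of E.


Check whether y^2 = x^3 + 44 x + 9 (mod 53) for (x, y) = (42, 46).
LHS: y^2 = 46^2 mod 53 = 49
RHS: x^3 + 44 x + 9 = 42^3 + 44*42 + 9 mod 53 = 49
LHS = RHS

Yes, on the curve


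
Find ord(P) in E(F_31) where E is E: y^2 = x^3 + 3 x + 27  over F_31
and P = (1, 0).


Compute successive multiples of P until we hit O:
  1P = (1, 0)
  2P = O

ord(P) = 2


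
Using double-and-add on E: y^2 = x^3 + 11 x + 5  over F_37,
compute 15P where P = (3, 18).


k = 15 = 1111_2 (binary, LSB first: 1111)
Double-and-add from P = (3, 18):
  bit 0 = 1: acc = O + (3, 18) = (3, 18)
  bit 1 = 1: acc = (3, 18) + (32, 11) = (23, 20)
  bit 2 = 1: acc = (23, 20) + (21, 32) = (29, 16)
  bit 3 = 1: acc = (29, 16) + (35, 30) = (36, 17)

15P = (36, 17)


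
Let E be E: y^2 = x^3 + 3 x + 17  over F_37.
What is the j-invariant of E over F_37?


Delta = -16(4 a^3 + 27 b^2) mod 37 = 1
-1728 * (4 a)^3 = -1728 * (4*3)^3 mod 37 = 27
j = 27 * 1^(-1) mod 37 = 27

j = 27 (mod 37)


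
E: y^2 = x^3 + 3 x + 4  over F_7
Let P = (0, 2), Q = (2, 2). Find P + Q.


P != Q, so use the chord formula.
s = (y2 - y1) / (x2 - x1) = (0) / (2) mod 7 = 0
x3 = s^2 - x1 - x2 mod 7 = 0^2 - 0 - 2 = 5
y3 = s (x1 - x3) - y1 mod 7 = 0 * (0 - 5) - 2 = 5

P + Q = (5, 5)


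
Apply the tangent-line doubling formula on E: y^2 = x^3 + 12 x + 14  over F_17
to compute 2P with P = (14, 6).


Doubling: s = (3 x1^2 + a) / (2 y1)
s = (3*14^2 + 12) / (2*6) mod 17 = 16
x3 = s^2 - 2 x1 mod 17 = 16^2 - 2*14 = 7
y3 = s (x1 - x3) - y1 mod 17 = 16 * (14 - 7) - 6 = 4

2P = (7, 4)


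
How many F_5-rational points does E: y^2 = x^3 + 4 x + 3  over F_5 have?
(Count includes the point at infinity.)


For each x in F_5, count y with y^2 = x^3 + 4 x + 3 mod 5:
  x = 2: RHS = 4, y in [2, 3]  -> 2 point(s)
Affine points: 2. Add the point at infinity: total = 3.

#E(F_5) = 3


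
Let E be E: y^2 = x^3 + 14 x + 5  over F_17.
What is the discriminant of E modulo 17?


4 a^3 + 27 b^2 = 4*14^3 + 27*5^2 = 10976 + 675 = 11651
Delta = -16 * (11651) = -186416
Delta mod 17 = 6

Delta = 6 (mod 17)


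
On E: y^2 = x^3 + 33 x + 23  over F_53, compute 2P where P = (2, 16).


Doubling: s = (3 x1^2 + a) / (2 y1)
s = (3*2^2 + 33) / (2*16) mod 53 = 13
x3 = s^2 - 2 x1 mod 53 = 13^2 - 2*2 = 6
y3 = s (x1 - x3) - y1 mod 53 = 13 * (2 - 6) - 16 = 38

2P = (6, 38)
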